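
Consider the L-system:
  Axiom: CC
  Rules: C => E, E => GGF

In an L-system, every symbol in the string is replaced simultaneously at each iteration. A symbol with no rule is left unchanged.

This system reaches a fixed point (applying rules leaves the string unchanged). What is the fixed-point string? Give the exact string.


Step 0: CC
Step 1: EE
Step 2: GGFGGF
Step 3: GGFGGF  (unchanged — fixed point at step 2)

Answer: GGFGGF


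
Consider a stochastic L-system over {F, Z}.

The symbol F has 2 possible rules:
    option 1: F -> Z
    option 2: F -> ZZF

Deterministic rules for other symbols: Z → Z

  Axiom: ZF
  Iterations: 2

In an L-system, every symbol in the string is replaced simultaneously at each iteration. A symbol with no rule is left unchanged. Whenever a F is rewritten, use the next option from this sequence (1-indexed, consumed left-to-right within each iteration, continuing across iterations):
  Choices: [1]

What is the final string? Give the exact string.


Answer: ZZ

Derivation:
Step 0: ZF
Step 1: ZZ  (used choices [1])
Step 2: ZZ  (used choices [])


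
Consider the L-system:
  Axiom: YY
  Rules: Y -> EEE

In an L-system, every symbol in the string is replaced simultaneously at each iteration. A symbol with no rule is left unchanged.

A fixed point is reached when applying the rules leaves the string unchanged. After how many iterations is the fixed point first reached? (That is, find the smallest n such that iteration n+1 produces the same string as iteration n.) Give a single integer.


Answer: 1

Derivation:
Step 0: YY
Step 1: EEEEEE
Step 2: EEEEEE  (unchanged — fixed point at step 1)


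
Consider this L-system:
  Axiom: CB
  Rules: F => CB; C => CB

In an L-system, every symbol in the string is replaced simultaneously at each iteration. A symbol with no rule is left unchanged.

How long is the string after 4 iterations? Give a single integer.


Answer: 6

Derivation:
Step 0: length = 2
Step 1: length = 3
Step 2: length = 4
Step 3: length = 5
Step 4: length = 6


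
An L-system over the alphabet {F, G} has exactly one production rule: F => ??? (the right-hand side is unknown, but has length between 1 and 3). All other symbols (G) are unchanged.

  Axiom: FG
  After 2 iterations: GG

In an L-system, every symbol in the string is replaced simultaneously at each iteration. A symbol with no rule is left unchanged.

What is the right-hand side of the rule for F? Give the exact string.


Answer: G

Derivation:
Trying F => G:
  Step 0: FG
  Step 1: GG
  Step 2: GG
Matches the given result.


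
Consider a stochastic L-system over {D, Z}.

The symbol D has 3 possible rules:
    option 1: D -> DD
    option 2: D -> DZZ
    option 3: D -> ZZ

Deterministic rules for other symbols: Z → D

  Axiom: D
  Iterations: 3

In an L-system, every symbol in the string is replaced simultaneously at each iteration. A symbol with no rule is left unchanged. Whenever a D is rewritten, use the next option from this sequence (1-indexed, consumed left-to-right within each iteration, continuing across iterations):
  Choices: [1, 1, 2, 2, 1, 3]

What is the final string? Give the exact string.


Step 0: D
Step 1: DD  (used choices [1])
Step 2: DDDZZ  (used choices [1, 2])
Step 3: DZZDDZZDD  (used choices [2, 1, 3])

Answer: DZZDDZZDD


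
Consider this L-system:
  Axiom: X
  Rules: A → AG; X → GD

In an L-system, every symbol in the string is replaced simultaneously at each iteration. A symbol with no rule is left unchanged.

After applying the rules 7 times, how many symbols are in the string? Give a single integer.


Step 0: length = 1
Step 1: length = 2
Step 2: length = 2
Step 3: length = 2
Step 4: length = 2
Step 5: length = 2
Step 6: length = 2
Step 7: length = 2

Answer: 2


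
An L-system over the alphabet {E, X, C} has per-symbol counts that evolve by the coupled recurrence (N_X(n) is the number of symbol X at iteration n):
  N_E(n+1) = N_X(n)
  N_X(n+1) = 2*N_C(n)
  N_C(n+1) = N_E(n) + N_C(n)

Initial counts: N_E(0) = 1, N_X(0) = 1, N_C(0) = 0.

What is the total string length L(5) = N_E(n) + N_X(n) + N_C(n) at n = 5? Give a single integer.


Step 0: N_E=1, N_X=1, N_C=0, L=2
Step 1: N_E=1, N_X=0, N_C=1, L=2
Step 2: N_E=0, N_X=2, N_C=2, L=4
Step 3: N_E=2, N_X=4, N_C=2, L=8
Step 4: N_E=4, N_X=4, N_C=4, L=12
Step 5: N_E=4, N_X=8, N_C=8, L=20

Answer: 20


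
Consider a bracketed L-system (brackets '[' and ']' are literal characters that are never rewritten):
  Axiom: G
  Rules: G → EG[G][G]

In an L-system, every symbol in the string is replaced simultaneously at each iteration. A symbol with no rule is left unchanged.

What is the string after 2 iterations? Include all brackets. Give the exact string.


Step 0: G
Step 1: EG[G][G]
Step 2: EEG[G][G][EG[G][G]][EG[G][G]]

Answer: EEG[G][G][EG[G][G]][EG[G][G]]


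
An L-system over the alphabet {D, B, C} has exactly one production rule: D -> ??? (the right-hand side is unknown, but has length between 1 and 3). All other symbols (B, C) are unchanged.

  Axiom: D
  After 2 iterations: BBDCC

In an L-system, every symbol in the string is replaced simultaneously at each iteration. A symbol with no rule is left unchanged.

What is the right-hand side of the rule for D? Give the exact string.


Answer: BDC

Derivation:
Trying D -> BDC:
  Step 0: D
  Step 1: BDC
  Step 2: BBDCC
Matches the given result.


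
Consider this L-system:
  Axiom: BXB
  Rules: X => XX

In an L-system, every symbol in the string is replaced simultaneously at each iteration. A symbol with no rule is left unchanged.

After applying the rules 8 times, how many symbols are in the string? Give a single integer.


Step 0: length = 3
Step 1: length = 4
Step 2: length = 6
Step 3: length = 10
Step 4: length = 18
Step 5: length = 34
Step 6: length = 66
Step 7: length = 130
Step 8: length = 258

Answer: 258


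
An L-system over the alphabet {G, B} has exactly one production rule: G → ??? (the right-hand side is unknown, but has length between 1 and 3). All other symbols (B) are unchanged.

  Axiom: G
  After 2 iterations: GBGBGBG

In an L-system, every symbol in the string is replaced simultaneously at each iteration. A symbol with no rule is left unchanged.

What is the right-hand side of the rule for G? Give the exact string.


Trying G → GBG:
  Step 0: G
  Step 1: GBG
  Step 2: GBGBGBG
Matches the given result.

Answer: GBG


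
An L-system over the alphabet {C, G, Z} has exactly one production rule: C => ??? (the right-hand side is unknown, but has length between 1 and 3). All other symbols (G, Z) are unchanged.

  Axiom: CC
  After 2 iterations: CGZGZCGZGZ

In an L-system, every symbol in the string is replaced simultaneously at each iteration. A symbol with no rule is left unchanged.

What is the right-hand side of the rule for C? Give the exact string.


Answer: CGZ

Derivation:
Trying C => CGZ:
  Step 0: CC
  Step 1: CGZCGZ
  Step 2: CGZGZCGZGZ
Matches the given result.


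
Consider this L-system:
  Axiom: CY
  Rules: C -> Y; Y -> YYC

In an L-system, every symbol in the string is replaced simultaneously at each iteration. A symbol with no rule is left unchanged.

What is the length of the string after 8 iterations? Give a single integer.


Answer: 1970

Derivation:
Step 0: length = 2
Step 1: length = 4
Step 2: length = 10
Step 3: length = 24
Step 4: length = 58
Step 5: length = 140
Step 6: length = 338
Step 7: length = 816
Step 8: length = 1970


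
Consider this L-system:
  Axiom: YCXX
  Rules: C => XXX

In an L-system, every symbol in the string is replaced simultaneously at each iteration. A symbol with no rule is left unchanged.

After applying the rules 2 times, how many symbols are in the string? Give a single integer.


Step 0: length = 4
Step 1: length = 6
Step 2: length = 6

Answer: 6


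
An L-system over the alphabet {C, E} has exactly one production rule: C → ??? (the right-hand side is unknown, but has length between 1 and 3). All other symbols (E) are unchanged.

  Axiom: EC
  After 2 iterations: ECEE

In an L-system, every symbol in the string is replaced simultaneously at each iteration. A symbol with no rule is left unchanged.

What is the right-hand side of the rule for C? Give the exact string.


Trying C → CE:
  Step 0: EC
  Step 1: ECE
  Step 2: ECEE
Matches the given result.

Answer: CE


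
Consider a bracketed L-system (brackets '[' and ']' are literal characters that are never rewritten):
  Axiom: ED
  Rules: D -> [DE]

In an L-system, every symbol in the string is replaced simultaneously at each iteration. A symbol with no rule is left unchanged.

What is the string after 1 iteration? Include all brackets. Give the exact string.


Answer: E[DE]

Derivation:
Step 0: ED
Step 1: E[DE]


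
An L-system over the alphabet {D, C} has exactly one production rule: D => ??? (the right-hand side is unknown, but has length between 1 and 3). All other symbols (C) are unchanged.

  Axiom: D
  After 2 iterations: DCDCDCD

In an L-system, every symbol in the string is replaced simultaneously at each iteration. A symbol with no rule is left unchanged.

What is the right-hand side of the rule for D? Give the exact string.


Trying D => DCD:
  Step 0: D
  Step 1: DCD
  Step 2: DCDCDCD
Matches the given result.

Answer: DCD


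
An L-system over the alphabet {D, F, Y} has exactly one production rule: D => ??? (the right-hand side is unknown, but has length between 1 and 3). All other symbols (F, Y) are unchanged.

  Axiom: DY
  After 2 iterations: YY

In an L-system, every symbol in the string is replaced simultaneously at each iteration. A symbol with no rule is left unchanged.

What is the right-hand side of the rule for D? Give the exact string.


Trying D => Y:
  Step 0: DY
  Step 1: YY
  Step 2: YY
Matches the given result.

Answer: Y


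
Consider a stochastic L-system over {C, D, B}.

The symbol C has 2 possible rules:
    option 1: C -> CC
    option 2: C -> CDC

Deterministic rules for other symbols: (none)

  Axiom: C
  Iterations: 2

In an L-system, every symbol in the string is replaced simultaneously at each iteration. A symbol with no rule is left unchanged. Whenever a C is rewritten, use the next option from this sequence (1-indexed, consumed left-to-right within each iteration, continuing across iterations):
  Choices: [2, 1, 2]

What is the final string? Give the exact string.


Step 0: C
Step 1: CDC  (used choices [2])
Step 2: CCDCDC  (used choices [1, 2])

Answer: CCDCDC


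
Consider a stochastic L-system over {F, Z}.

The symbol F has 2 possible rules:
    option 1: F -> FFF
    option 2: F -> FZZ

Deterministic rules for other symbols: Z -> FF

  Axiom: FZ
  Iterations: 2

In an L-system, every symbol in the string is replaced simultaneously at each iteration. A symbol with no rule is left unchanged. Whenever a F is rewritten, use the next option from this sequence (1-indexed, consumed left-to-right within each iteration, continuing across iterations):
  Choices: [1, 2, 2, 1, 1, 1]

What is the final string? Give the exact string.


Answer: FZZFZZFFFFFFFFF

Derivation:
Step 0: FZ
Step 1: FFFFF  (used choices [1])
Step 2: FZZFZZFFFFFFFFF  (used choices [2, 2, 1, 1, 1])


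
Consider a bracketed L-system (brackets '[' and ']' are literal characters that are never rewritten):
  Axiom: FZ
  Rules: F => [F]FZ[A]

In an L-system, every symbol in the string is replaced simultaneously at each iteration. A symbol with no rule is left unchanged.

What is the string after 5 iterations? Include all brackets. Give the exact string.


Answer: [[[[[F]FZ[A]][F]FZ[A]Z[A]][[F]FZ[A]][F]FZ[A]Z[A]Z[A]][[[F]FZ[A]][F]FZ[A]Z[A]][[F]FZ[A]][F]FZ[A]Z[A]Z[A]Z[A]][[[[F]FZ[A]][F]FZ[A]Z[A]][[F]FZ[A]][F]FZ[A]Z[A]Z[A]][[[F]FZ[A]][F]FZ[A]Z[A]][[F]FZ[A]][F]FZ[A]Z[A]Z[A]Z[A]Z[A]Z

Derivation:
Step 0: FZ
Step 1: [F]FZ[A]Z
Step 2: [[F]FZ[A]][F]FZ[A]Z[A]Z
Step 3: [[[F]FZ[A]][F]FZ[A]Z[A]][[F]FZ[A]][F]FZ[A]Z[A]Z[A]Z
Step 4: [[[[F]FZ[A]][F]FZ[A]Z[A]][[F]FZ[A]][F]FZ[A]Z[A]Z[A]][[[F]FZ[A]][F]FZ[A]Z[A]][[F]FZ[A]][F]FZ[A]Z[A]Z[A]Z[A]Z
Step 5: [[[[[F]FZ[A]][F]FZ[A]Z[A]][[F]FZ[A]][F]FZ[A]Z[A]Z[A]][[[F]FZ[A]][F]FZ[A]Z[A]][[F]FZ[A]][F]FZ[A]Z[A]Z[A]Z[A]][[[[F]FZ[A]][F]FZ[A]Z[A]][[F]FZ[A]][F]FZ[A]Z[A]Z[A]][[[F]FZ[A]][F]FZ[A]Z[A]][[F]FZ[A]][F]FZ[A]Z[A]Z[A]Z[A]Z[A]Z


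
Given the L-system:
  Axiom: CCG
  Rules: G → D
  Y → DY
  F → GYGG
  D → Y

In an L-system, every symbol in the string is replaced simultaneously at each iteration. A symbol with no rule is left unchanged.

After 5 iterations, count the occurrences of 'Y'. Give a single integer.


Answer: 3

Derivation:
Step 0: CCG  (0 'Y')
Step 1: CCD  (0 'Y')
Step 2: CCY  (1 'Y')
Step 3: CCDY  (1 'Y')
Step 4: CCYDY  (2 'Y')
Step 5: CCDYYDY  (3 'Y')


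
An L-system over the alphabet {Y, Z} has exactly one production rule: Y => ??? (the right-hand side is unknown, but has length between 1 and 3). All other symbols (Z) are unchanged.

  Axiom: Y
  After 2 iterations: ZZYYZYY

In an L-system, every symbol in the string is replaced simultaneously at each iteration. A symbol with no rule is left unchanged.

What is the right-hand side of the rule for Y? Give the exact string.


Answer: ZYY

Derivation:
Trying Y => ZYY:
  Step 0: Y
  Step 1: ZYY
  Step 2: ZZYYZYY
Matches the given result.


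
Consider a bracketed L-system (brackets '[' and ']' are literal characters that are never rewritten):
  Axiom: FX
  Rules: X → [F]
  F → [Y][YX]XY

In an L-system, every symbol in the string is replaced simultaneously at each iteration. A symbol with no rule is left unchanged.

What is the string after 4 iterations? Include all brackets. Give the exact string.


Step 0: FX
Step 1: [Y][YX]XY[F]
Step 2: [Y][Y[F]][F]Y[[Y][YX]XY]
Step 3: [Y][Y[[Y][YX]XY]][[Y][YX]XY]Y[[Y][Y[F]][F]Y]
Step 4: [Y][Y[[Y][Y[F]][F]Y]][[Y][Y[F]][F]Y]Y[[Y][Y[[Y][YX]XY]][[Y][YX]XY]Y]

Answer: [Y][Y[[Y][Y[F]][F]Y]][[Y][Y[F]][F]Y]Y[[Y][Y[[Y][YX]XY]][[Y][YX]XY]Y]


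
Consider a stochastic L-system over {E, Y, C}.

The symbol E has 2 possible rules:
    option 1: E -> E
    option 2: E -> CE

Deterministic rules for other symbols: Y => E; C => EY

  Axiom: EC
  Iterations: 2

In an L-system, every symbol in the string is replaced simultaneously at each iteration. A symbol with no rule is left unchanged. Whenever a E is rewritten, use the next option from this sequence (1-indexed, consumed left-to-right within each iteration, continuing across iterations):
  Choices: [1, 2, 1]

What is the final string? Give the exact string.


Step 0: EC
Step 1: EEY  (used choices [1])
Step 2: CEEE  (used choices [2, 1])

Answer: CEEE


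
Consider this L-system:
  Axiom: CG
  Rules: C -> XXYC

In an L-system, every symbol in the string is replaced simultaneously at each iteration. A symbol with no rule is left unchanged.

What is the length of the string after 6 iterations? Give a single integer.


Step 0: length = 2
Step 1: length = 5
Step 2: length = 8
Step 3: length = 11
Step 4: length = 14
Step 5: length = 17
Step 6: length = 20

Answer: 20


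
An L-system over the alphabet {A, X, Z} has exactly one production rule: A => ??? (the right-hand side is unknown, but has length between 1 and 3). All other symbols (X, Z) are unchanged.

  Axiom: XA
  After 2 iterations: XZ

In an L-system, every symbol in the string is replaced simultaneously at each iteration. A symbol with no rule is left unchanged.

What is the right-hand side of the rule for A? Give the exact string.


Answer: Z

Derivation:
Trying A => Z:
  Step 0: XA
  Step 1: XZ
  Step 2: XZ
Matches the given result.


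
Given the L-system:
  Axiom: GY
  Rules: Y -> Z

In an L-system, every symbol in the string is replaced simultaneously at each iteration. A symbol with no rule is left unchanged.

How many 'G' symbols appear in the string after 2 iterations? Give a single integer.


Step 0: GY  (1 'G')
Step 1: GZ  (1 'G')
Step 2: GZ  (1 'G')

Answer: 1


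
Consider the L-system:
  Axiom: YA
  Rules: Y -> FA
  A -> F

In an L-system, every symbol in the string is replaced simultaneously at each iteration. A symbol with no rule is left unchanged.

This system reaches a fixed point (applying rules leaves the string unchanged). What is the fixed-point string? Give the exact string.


Answer: FFF

Derivation:
Step 0: YA
Step 1: FAF
Step 2: FFF
Step 3: FFF  (unchanged — fixed point at step 2)


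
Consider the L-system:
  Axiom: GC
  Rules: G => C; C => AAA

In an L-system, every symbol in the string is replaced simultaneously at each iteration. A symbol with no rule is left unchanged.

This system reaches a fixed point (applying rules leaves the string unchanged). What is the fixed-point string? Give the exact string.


Answer: AAAAAA

Derivation:
Step 0: GC
Step 1: CAAA
Step 2: AAAAAA
Step 3: AAAAAA  (unchanged — fixed point at step 2)


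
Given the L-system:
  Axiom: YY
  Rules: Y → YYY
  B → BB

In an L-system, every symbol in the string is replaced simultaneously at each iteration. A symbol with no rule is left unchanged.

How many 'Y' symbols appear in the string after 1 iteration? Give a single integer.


Answer: 6

Derivation:
Step 0: YY  (2 'Y')
Step 1: YYYYYY  (6 'Y')


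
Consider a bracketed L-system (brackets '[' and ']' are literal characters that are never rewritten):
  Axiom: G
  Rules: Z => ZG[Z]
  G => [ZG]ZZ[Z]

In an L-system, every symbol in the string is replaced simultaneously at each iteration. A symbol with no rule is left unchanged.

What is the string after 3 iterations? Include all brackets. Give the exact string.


Answer: [ZG[Z][ZG]ZZ[Z][ZG[Z]][ZG[Z][ZG]ZZ[Z]]ZG[Z]ZG[Z][ZG[Z]]]ZG[Z][ZG]ZZ[Z][ZG[Z]]ZG[Z][ZG]ZZ[Z][ZG[Z]][ZG[Z][ZG]ZZ[Z][ZG[Z]]]

Derivation:
Step 0: G
Step 1: [ZG]ZZ[Z]
Step 2: [ZG[Z][ZG]ZZ[Z]]ZG[Z]ZG[Z][ZG[Z]]
Step 3: [ZG[Z][ZG]ZZ[Z][ZG[Z]][ZG[Z][ZG]ZZ[Z]]ZG[Z]ZG[Z][ZG[Z]]]ZG[Z][ZG]ZZ[Z][ZG[Z]]ZG[Z][ZG]ZZ[Z][ZG[Z]][ZG[Z][ZG]ZZ[Z][ZG[Z]]]


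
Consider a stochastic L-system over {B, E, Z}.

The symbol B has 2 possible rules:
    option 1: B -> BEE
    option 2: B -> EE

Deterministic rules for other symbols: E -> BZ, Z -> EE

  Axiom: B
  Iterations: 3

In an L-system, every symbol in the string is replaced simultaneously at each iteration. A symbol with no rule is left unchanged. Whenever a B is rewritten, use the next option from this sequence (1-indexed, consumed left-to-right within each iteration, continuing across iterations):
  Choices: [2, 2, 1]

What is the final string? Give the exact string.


Answer: EEEEBEEEE

Derivation:
Step 0: B
Step 1: EE  (used choices [2])
Step 2: BZBZ  (used choices [])
Step 3: EEEEBEEEE  (used choices [2, 1])


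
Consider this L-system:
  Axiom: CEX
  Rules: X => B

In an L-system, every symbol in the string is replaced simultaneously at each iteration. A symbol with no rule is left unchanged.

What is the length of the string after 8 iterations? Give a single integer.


Step 0: length = 3
Step 1: length = 3
Step 2: length = 3
Step 3: length = 3
Step 4: length = 3
Step 5: length = 3
Step 6: length = 3
Step 7: length = 3
Step 8: length = 3

Answer: 3


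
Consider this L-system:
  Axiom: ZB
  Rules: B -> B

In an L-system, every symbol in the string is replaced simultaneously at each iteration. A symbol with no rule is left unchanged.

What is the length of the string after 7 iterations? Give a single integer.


Answer: 2

Derivation:
Step 0: length = 2
Step 1: length = 2
Step 2: length = 2
Step 3: length = 2
Step 4: length = 2
Step 5: length = 2
Step 6: length = 2
Step 7: length = 2


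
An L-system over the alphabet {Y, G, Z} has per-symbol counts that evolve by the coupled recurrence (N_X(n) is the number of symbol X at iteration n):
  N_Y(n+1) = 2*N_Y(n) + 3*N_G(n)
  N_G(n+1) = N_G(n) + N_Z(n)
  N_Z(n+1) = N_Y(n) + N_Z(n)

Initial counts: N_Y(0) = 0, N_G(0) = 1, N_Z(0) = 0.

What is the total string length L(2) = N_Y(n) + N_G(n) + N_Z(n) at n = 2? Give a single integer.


Step 0: N_Y=0, N_G=1, N_Z=0, L=1
Step 1: N_Y=3, N_G=1, N_Z=0, L=4
Step 2: N_Y=9, N_G=1, N_Z=3, L=13

Answer: 13


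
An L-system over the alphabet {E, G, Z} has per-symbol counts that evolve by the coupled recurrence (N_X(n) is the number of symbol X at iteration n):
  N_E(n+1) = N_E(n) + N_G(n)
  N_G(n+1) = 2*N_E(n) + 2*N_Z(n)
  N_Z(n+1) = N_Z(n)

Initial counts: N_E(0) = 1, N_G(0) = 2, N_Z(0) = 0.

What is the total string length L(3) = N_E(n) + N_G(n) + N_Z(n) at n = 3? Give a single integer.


Answer: 21

Derivation:
Step 0: N_E=1, N_G=2, N_Z=0, L=3
Step 1: N_E=3, N_G=2, N_Z=0, L=5
Step 2: N_E=5, N_G=6, N_Z=0, L=11
Step 3: N_E=11, N_G=10, N_Z=0, L=21


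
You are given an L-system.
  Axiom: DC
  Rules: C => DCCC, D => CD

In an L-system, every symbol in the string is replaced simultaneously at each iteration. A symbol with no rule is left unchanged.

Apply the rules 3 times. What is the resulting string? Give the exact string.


Step 0: DC
Step 1: CDDCCC
Step 2: DCCCCDCDDCCCDCCCDCCC
Step 3: CDDCCCDCCCDCCCDCCCCDDCCCCDCDDCCCDCCCDCCCCDDCCCDCCCDCCCCDDCCCDCCCDCCC

Answer: CDDCCCDCCCDCCCDCCCCDDCCCCDCDDCCCDCCCDCCCCDDCCCDCCCDCCCCDDCCCDCCCDCCC


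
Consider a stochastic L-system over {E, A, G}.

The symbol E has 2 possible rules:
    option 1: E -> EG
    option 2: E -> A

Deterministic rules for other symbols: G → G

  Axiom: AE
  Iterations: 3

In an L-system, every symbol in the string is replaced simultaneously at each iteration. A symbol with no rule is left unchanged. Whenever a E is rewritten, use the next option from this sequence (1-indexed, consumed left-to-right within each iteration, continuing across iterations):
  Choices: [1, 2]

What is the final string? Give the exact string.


Step 0: AE
Step 1: AEG  (used choices [1])
Step 2: AAG  (used choices [2])
Step 3: AAG  (used choices [])

Answer: AAG


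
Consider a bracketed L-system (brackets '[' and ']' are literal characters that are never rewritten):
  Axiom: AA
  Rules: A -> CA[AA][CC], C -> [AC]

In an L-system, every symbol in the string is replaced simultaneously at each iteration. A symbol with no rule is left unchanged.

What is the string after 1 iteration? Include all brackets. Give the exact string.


Step 0: AA
Step 1: CA[AA][CC]CA[AA][CC]

Answer: CA[AA][CC]CA[AA][CC]


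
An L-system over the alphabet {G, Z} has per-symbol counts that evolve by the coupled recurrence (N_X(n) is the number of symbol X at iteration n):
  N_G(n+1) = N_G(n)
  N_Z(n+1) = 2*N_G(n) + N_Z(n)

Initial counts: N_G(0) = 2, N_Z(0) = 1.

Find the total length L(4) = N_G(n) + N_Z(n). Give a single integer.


Answer: 19

Derivation:
Step 0: N_G=2, N_Z=1, L=3
Step 1: N_G=2, N_Z=5, L=7
Step 2: N_G=2, N_Z=9, L=11
Step 3: N_G=2, N_Z=13, L=15
Step 4: N_G=2, N_Z=17, L=19


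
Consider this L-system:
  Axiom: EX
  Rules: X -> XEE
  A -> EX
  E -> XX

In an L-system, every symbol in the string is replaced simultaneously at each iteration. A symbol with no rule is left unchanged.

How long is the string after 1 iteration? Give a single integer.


Step 0: length = 2
Step 1: length = 5

Answer: 5


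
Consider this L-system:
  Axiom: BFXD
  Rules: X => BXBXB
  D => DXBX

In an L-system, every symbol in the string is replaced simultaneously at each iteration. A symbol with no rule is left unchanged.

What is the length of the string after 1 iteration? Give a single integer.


Answer: 11

Derivation:
Step 0: length = 4
Step 1: length = 11


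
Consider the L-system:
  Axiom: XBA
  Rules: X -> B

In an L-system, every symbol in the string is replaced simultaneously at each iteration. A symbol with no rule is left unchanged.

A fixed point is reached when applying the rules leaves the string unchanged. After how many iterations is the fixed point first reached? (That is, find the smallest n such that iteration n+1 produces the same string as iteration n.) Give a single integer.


Answer: 1

Derivation:
Step 0: XBA
Step 1: BBA
Step 2: BBA  (unchanged — fixed point at step 1)


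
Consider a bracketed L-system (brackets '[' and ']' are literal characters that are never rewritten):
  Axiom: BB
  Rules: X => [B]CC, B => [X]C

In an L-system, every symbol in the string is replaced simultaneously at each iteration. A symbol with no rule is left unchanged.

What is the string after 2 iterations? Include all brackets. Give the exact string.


Step 0: BB
Step 1: [X]C[X]C
Step 2: [[B]CC]C[[B]CC]C

Answer: [[B]CC]C[[B]CC]C


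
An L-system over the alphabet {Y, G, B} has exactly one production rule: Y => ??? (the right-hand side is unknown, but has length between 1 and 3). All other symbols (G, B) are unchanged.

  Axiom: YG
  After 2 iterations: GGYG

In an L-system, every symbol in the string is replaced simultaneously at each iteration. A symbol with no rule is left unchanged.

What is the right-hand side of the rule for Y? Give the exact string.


Trying Y => GY:
  Step 0: YG
  Step 1: GYG
  Step 2: GGYG
Matches the given result.

Answer: GY


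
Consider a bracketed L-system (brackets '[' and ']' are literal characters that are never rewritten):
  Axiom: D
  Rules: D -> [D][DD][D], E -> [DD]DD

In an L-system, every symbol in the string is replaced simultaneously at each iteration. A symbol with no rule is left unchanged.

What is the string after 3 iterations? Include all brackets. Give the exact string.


Step 0: D
Step 1: [D][DD][D]
Step 2: [[D][DD][D]][[D][DD][D][D][DD][D]][[D][DD][D]]
Step 3: [[[D][DD][D]][[D][DD][D][D][DD][D]][[D][DD][D]]][[[D][DD][D]][[D][DD][D][D][DD][D]][[D][DD][D]][[D][DD][D]][[D][DD][D][D][DD][D]][[D][DD][D]]][[[D][DD][D]][[D][DD][D][D][DD][D]][[D][DD][D]]]

Answer: [[[D][DD][D]][[D][DD][D][D][DD][D]][[D][DD][D]]][[[D][DD][D]][[D][DD][D][D][DD][D]][[D][DD][D]][[D][DD][D]][[D][DD][D][D][DD][D]][[D][DD][D]]][[[D][DD][D]][[D][DD][D][D][DD][D]][[D][DD][D]]]


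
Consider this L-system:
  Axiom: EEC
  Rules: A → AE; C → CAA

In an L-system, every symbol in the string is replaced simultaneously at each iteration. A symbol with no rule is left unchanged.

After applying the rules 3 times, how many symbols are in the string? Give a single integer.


Answer: 15

Derivation:
Step 0: length = 3
Step 1: length = 5
Step 2: length = 9
Step 3: length = 15


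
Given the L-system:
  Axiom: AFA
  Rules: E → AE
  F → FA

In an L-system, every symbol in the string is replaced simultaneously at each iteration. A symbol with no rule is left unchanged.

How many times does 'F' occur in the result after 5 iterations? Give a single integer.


Answer: 1

Derivation:
Step 0: AFA  (1 'F')
Step 1: AFAA  (1 'F')
Step 2: AFAAA  (1 'F')
Step 3: AFAAAA  (1 'F')
Step 4: AFAAAAA  (1 'F')
Step 5: AFAAAAAA  (1 'F')


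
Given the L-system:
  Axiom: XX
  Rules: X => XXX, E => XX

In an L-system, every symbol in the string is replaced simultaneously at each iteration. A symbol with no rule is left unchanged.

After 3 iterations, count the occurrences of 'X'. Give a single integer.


Answer: 54

Derivation:
Step 0: XX  (2 'X')
Step 1: XXXXXX  (6 'X')
Step 2: XXXXXXXXXXXXXXXXXX  (18 'X')
Step 3: XXXXXXXXXXXXXXXXXXXXXXXXXXXXXXXXXXXXXXXXXXXXXXXXXXXXXX  (54 'X')


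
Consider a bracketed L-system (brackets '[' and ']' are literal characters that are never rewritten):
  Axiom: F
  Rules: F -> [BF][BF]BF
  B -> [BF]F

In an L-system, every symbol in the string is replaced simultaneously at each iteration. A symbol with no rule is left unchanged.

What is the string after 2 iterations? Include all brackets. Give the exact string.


Answer: [[BF]F[BF][BF]BF][[BF]F[BF][BF]BF][BF]F[BF][BF]BF

Derivation:
Step 0: F
Step 1: [BF][BF]BF
Step 2: [[BF]F[BF][BF]BF][[BF]F[BF][BF]BF][BF]F[BF][BF]BF


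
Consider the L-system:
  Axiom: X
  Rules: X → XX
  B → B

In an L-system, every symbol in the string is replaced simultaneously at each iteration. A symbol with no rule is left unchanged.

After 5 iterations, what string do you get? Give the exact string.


Step 0: X
Step 1: XX
Step 2: XXXX
Step 3: XXXXXXXX
Step 4: XXXXXXXXXXXXXXXX
Step 5: XXXXXXXXXXXXXXXXXXXXXXXXXXXXXXXX

Answer: XXXXXXXXXXXXXXXXXXXXXXXXXXXXXXXX


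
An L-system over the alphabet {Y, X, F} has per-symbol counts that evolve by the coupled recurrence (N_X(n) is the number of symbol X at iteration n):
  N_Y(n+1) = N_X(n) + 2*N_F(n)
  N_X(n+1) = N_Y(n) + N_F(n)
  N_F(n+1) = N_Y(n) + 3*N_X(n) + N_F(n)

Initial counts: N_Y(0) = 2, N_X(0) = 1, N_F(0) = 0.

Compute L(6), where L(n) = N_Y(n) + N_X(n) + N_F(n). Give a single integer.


Answer: 3600

Derivation:
Step 0: N_Y=2, N_X=1, N_F=0, L=3
Step 1: N_Y=1, N_X=2, N_F=5, L=8
Step 2: N_Y=12, N_X=6, N_F=12, L=30
Step 3: N_Y=30, N_X=24, N_F=42, L=96
Step 4: N_Y=108, N_X=72, N_F=144, L=324
Step 5: N_Y=360, N_X=252, N_F=468, L=1080
Step 6: N_Y=1188, N_X=828, N_F=1584, L=3600


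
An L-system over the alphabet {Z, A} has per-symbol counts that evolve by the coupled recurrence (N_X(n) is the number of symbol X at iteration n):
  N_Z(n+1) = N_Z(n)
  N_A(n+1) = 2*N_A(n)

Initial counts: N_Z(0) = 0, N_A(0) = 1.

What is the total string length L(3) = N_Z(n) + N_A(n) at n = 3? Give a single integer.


Step 0: N_Z=0, N_A=1, L=1
Step 1: N_Z=0, N_A=2, L=2
Step 2: N_Z=0, N_A=4, L=4
Step 3: N_Z=0, N_A=8, L=8

Answer: 8


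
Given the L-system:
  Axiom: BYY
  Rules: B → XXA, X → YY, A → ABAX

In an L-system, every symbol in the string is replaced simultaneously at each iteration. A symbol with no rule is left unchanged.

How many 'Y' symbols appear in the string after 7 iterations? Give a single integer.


Step 0: BYY  (2 'Y')
Step 1: XXAYY  (2 'Y')
Step 2: YYYYABAXYY  (6 'Y')
Step 3: YYYYABAXXXAABAXYYYY  (8 'Y')
Step 4: YYYYABAXXXAABAXYYYYYYABAXABAXXXAABAXYYYYYY  (16 'Y')
Step 5: YYYYABAXXXAABAXYYYYYYABAXABAXXXAABAXYYYYYYYYABAXXXAABAXYYABAXXXAABAXYYYYYYABAXABAXXXAABAXYYYYYYYY  (34 'Y')
Step 6: YYYYABAXXXAABAXYYYYYYABAXABAXXXAABAXYYYYYYYYABAXXXAABAXYYABAXXXAABAXYYYYYYABAXABAXXXAABAXYYYYYYYYYYABAXXXAABAXYYYYYYABAXABAXXXAABAXYYYYABAXXXAABAXYYYYYYABAXABAXXXAABAXYYYYYYYYABAXXXAABAXYYABAXXXAABAXYYYYYYABAXABAXXXAABAXYYYYYYYYYY  (78 'Y')
Step 7: YYYYABAXXXAABAXYYYYYYABAXABAXXXAABAXYYYYYYYYABAXXXAABAXYYABAXXXAABAXYYYYYYABAXABAXXXAABAXYYYYYYYYYYABAXXXAABAXYYYYYYABAXABAXXXAABAXYYYYABAXXXAABAXYYYYYYABAXABAXXXAABAXYYYYYYYYABAXXXAABAXYYABAXXXAABAXYYYYYYABAXABAXXXAABAXYYYYYYYYYYYYABAXXXAABAXYYYYYYABAXABAXXXAABAXYYYYYYYYABAXXXAABAXYYABAXXXAABAXYYYYYYABAXABAXXXAABAXYYYYYYABAXXXAABAXYYYYYYABAXABAXXXAABAXYYYYYYYYABAXXXAABAXYYABAXXXAABAXYYYYYYABAXABAXXXAABAXYYYYYYYYYYABAXXXAABAXYYYYYYABAXABAXXXAABAXYYYYABAXXXAABAXYYYYYYABAXABAXXXAABAXYYYYYYYYABAXXXAABAXYYABAXXXAABAXYYYYYYABAXABAXXXAABAXYYYYYYYYYYYY  (184 'Y')

Answer: 184


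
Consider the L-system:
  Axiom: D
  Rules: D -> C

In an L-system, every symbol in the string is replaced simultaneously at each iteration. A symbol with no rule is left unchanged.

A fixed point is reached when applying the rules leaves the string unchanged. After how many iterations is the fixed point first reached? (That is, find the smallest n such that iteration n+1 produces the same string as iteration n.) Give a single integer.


Step 0: D
Step 1: C
Step 2: C  (unchanged — fixed point at step 1)

Answer: 1


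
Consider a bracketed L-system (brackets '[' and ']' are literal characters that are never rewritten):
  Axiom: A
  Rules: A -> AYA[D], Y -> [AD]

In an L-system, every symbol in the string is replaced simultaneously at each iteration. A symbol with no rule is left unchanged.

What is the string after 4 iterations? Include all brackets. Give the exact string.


Step 0: A
Step 1: AYA[D]
Step 2: AYA[D][AD]AYA[D][D]
Step 3: AYA[D][AD]AYA[D][D][AYA[D]D]AYA[D][AD]AYA[D][D][D]
Step 4: AYA[D][AD]AYA[D][D][AYA[D]D]AYA[D][AD]AYA[D][D][D][AYA[D][AD]AYA[D][D]D]AYA[D][AD]AYA[D][D][AYA[D]D]AYA[D][AD]AYA[D][D][D][D]

Answer: AYA[D][AD]AYA[D][D][AYA[D]D]AYA[D][AD]AYA[D][D][D][AYA[D][AD]AYA[D][D]D]AYA[D][AD]AYA[D][D][AYA[D]D]AYA[D][AD]AYA[D][D][D][D]


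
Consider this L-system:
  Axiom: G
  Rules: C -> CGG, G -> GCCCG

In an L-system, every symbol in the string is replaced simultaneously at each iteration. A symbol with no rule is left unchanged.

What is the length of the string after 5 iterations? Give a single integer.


Step 0: length = 1
Step 1: length = 5
Step 2: length = 19
Step 3: length = 77
Step 4: length = 307
Step 5: length = 1229

Answer: 1229


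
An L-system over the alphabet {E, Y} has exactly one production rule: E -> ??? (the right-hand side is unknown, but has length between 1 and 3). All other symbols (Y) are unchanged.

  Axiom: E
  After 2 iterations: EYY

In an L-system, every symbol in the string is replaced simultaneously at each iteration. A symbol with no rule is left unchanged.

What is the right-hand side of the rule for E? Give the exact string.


Answer: EY

Derivation:
Trying E -> EY:
  Step 0: E
  Step 1: EY
  Step 2: EYY
Matches the given result.


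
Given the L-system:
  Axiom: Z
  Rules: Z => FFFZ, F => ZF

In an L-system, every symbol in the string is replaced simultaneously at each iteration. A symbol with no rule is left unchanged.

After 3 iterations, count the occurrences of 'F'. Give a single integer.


Answer: 18

Derivation:
Step 0: Z  (0 'F')
Step 1: FFFZ  (3 'F')
Step 2: ZFZFZFFFFZ  (6 'F')
Step 3: FFFZZFFFFZZFFFFZZFZFZFZFFFFZ  (18 'F')


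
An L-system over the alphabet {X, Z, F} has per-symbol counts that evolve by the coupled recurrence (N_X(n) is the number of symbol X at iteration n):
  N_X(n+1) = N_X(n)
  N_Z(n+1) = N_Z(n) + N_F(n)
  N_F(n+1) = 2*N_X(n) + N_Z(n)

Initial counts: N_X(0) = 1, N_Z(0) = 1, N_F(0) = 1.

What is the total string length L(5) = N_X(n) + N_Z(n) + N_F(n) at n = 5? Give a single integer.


Answer: 46

Derivation:
Step 0: N_X=1, N_Z=1, N_F=1, L=3
Step 1: N_X=1, N_Z=2, N_F=3, L=6
Step 2: N_X=1, N_Z=5, N_F=4, L=10
Step 3: N_X=1, N_Z=9, N_F=7, L=17
Step 4: N_X=1, N_Z=16, N_F=11, L=28
Step 5: N_X=1, N_Z=27, N_F=18, L=46


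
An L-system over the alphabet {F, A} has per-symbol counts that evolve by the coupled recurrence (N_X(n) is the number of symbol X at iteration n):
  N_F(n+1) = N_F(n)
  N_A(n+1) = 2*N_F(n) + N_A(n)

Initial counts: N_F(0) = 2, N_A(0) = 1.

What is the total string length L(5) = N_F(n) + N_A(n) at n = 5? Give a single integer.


Answer: 23

Derivation:
Step 0: N_F=2, N_A=1, L=3
Step 1: N_F=2, N_A=5, L=7
Step 2: N_F=2, N_A=9, L=11
Step 3: N_F=2, N_A=13, L=15
Step 4: N_F=2, N_A=17, L=19
Step 5: N_F=2, N_A=21, L=23


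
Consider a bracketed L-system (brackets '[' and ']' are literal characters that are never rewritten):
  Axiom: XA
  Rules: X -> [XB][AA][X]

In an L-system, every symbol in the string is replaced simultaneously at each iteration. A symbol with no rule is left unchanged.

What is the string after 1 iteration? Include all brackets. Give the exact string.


Answer: [XB][AA][X]A

Derivation:
Step 0: XA
Step 1: [XB][AA][X]A


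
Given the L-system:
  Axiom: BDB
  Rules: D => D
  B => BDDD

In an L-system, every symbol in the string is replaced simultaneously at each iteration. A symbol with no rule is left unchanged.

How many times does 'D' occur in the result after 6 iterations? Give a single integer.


Answer: 37

Derivation:
Step 0: BDB  (1 'D')
Step 1: BDDDDBDDD  (7 'D')
Step 2: BDDDDDDDBDDDDDD  (13 'D')
Step 3: BDDDDDDDDDDBDDDDDDDDD  (19 'D')
Step 4: BDDDDDDDDDDDDDBDDDDDDDDDDDD  (25 'D')
Step 5: BDDDDDDDDDDDDDDDDBDDDDDDDDDDDDDDD  (31 'D')
Step 6: BDDDDDDDDDDDDDDDDDDDBDDDDDDDDDDDDDDDDDD  (37 'D')


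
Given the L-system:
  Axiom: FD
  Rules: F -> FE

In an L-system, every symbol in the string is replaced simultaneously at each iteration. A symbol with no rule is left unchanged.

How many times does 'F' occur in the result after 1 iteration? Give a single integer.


Answer: 1

Derivation:
Step 0: FD  (1 'F')
Step 1: FED  (1 'F')


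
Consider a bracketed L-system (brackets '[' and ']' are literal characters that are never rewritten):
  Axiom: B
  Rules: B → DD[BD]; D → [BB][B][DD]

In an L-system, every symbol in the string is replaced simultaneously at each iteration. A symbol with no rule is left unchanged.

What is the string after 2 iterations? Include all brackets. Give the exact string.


Step 0: B
Step 1: DD[BD]
Step 2: [BB][B][DD][BB][B][DD][DD[BD][BB][B][DD]]

Answer: [BB][B][DD][BB][B][DD][DD[BD][BB][B][DD]]


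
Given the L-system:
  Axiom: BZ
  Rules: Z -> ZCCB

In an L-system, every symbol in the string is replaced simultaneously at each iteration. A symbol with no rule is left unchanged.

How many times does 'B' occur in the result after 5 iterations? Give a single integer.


Step 0: BZ  (1 'B')
Step 1: BZCCB  (2 'B')
Step 2: BZCCBCCB  (3 'B')
Step 3: BZCCBCCBCCB  (4 'B')
Step 4: BZCCBCCBCCBCCB  (5 'B')
Step 5: BZCCBCCBCCBCCBCCB  (6 'B')

Answer: 6


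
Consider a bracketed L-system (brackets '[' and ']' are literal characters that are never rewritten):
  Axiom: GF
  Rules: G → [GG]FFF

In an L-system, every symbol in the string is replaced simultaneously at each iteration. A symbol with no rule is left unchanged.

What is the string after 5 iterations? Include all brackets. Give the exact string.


Step 0: GF
Step 1: [GG]FFFF
Step 2: [[GG]FFF[GG]FFF]FFFF
Step 3: [[[GG]FFF[GG]FFF]FFF[[GG]FFF[GG]FFF]FFF]FFFF
Step 4: [[[[GG]FFF[GG]FFF]FFF[[GG]FFF[GG]FFF]FFF]FFF[[[GG]FFF[GG]FFF]FFF[[GG]FFF[GG]FFF]FFF]FFF]FFFF
Step 5: [[[[[GG]FFF[GG]FFF]FFF[[GG]FFF[GG]FFF]FFF]FFF[[[GG]FFF[GG]FFF]FFF[[GG]FFF[GG]FFF]FFF]FFF]FFF[[[[GG]FFF[GG]FFF]FFF[[GG]FFF[GG]FFF]FFF]FFF[[[GG]FFF[GG]FFF]FFF[[GG]FFF[GG]FFF]FFF]FFF]FFF]FFFF

Answer: [[[[[GG]FFF[GG]FFF]FFF[[GG]FFF[GG]FFF]FFF]FFF[[[GG]FFF[GG]FFF]FFF[[GG]FFF[GG]FFF]FFF]FFF]FFF[[[[GG]FFF[GG]FFF]FFF[[GG]FFF[GG]FFF]FFF]FFF[[[GG]FFF[GG]FFF]FFF[[GG]FFF[GG]FFF]FFF]FFF]FFF]FFFF


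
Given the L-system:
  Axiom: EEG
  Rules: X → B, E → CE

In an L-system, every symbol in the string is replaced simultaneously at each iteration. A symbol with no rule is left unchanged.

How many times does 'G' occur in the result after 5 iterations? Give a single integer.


Step 0: EEG  (1 'G')
Step 1: CECEG  (1 'G')
Step 2: CCECCEG  (1 'G')
Step 3: CCCECCCEG  (1 'G')
Step 4: CCCCECCCCEG  (1 'G')
Step 5: CCCCCECCCCCEG  (1 'G')

Answer: 1


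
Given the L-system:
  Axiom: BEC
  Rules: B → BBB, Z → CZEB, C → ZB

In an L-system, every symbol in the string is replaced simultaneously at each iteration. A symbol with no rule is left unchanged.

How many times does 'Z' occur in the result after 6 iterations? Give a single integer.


Answer: 8

Derivation:
Step 0: length=3, 'Z' count=0
Step 1: length=6, 'Z' count=1
Step 2: length=17, 'Z' count=1
Step 3: length=47, 'Z' count=2
Step 4: length=136, 'Z' count=3
Step 5: length=399, 'Z' count=5
Step 6: length=1183, 'Z' count=8
Final string: BBBBBBBBBBBBBBBBBBBBBBBBBBBBBBBBBBBBBBBBBBBBBBBBBBBBBBBBBBBBBBBBBBBBBBBBBBBBBBBBBBBBBBBBBBBBBBBBBBBBBBBBBBBBBBBBBBBBBBBBBBBBBBBBBBBBBBBBBBBBBBBBBBBBBBBBBBBBBBBBBBBBBBBBBBBBBBBBBBBBBBBBBBBBBBBBBBBBBBBBBBBBBBBBBBBBBBBBBBBBBBBBBBBBBBBBBBBBBBBBBBBBBBBBBBBBBBBBBBBBBBBBBBBBBBBBBBBBBBBBBBBBBBBBBBBBBBBBBBBBBBBBBBBBBBBBBBBBBBBBBBBBBBBBBBBBBBBBBBBBBBBBBBBBBBBBBBBBBBBBBBBBBBBBBBBBBBBBBBBBBBBBBBBBBBBBBBBBBBBBBBBBBBBBBBBBBBBBBBBBBBBBBBBBBBBBBBBBBBBBBBBBBBBBBBBBBBBBBBBBBBBBBBBBBBBBBBBBBBBBBBBBBBBBBBBBBBBBBBBBBBBBBBBBBBBBBBBBBBBBBBBBBBBBBBBBBBBBBBBBBBBBBBBBBBBBBBBBBBBBBBBBBBBBBBBBBBBBBBBBBBBBBBBBBBBBBBBBBBBBBBBBBBBBBBBBBBBBBBBBBBBBBBBBBBBBBBBBBBBBBBBBBBBBBBBBBBBBBBBBBBBBBBBBBBBBBBBBBBBBBBBBBBBBBBBBBBBBBBBBBBBBBBBBBBBBBBBBBBBBBBBBBBBBBECZEBBBBZBCZEBEBBBEBBBBBBBBBBBBBBBBBBBBBBBBBBBBBBBBBBBBZBCZEBEBBBBBBBBBBBBCZEBBBBZBCZEBEBBBEBBBBBBBBBEBBBBBBBBBBBBBBBBBBBBBBBBBBBEBBBBBBBBBBBBBBBBBBBBBBBBBBBBBBBBBBBBBBBBBBBBBBBBBBBBBBBBBBBBBBBBBBBBBBBBBBBBBBBBBBBBBBBBBBBBBBBBBBBBBBBBBBBBBBBBBBBBBBBBBBBBBBBBBBBBBBBBBBBBBBBBBBBBBBBBBBBBBBBBBBBBBBBBBBBBBBBBBBBBBBBBBBBBBBBBBBBBBBBBBBBBBBBBBBBBBBBBBBBBBBBBBBBBBBBBBBBBBBBBBBBBBBBBBBBBBBBBBBBBBBBBBBBBBBBBBBBBBBBBBBBBBBBBBBBBBBBBBBBBBBBBBBBBBBBBBBBBBBBBBBBB


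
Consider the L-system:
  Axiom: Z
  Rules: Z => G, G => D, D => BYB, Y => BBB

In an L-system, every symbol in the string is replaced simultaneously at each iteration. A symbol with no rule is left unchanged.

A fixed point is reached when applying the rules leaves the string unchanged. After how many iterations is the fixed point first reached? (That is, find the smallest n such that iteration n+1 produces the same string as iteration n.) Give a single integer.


Answer: 4

Derivation:
Step 0: Z
Step 1: G
Step 2: D
Step 3: BYB
Step 4: BBBBB
Step 5: BBBBB  (unchanged — fixed point at step 4)
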